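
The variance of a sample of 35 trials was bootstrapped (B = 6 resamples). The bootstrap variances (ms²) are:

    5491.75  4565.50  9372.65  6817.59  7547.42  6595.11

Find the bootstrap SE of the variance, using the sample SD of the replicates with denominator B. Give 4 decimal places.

Bootstrap SE is the standard deviation of the 6 replicate variances.
Mean of replicates: (5491.75 + 4565.50 + 9372.65 + 6817.59 + 7547.42 + 6595.11) / 6 = 40390.02000 / 6 = 6731.67000
Sum of squared deviations: (−1239.92000)² + (−2166.17000)² + (+2640.98000)² + (+85.92000)² + (+815.75000)² + (−136.56000)² = 13895948.37820
Variance = 13895948.37820 / 6 = 2315991.39637
SE* = √2315991.39637

SE* = 1521.8382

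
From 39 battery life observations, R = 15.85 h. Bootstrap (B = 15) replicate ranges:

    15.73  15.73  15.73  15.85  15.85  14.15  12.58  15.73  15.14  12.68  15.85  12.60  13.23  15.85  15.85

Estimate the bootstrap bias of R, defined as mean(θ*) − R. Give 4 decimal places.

bias = −1.0133

mean(θ*) = (15.73 + 15.73 + 15.73 + 15.85 + 15.85 + 14.15 + 12.58 + 15.73 + 15.14 + 12.68 + 15.85 + 12.60 + 13.23 + 15.85 + 15.85) / 15 = 14.83667
bias = 14.83667 − 15.85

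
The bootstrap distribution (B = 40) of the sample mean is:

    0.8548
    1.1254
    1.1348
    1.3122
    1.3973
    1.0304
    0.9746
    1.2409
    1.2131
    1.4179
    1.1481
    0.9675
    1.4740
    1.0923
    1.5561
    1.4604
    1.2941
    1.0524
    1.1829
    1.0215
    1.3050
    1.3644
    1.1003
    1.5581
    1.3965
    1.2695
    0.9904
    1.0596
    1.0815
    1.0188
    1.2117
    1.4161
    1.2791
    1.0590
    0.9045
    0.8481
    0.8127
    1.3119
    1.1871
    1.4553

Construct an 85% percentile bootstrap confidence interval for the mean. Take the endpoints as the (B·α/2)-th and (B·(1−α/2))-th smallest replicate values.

Sorted replicates: 0.8127, 0.8481, 0.8548, 0.9045, 0.9675, 0.9746, 0.9904, 1.0188, 1.0215, 1.0304, 1.0524, 1.0590, 1.0596, 1.0815, 1.0923, 1.1003, 1.1254, 1.1348, 1.1481, 1.1829, 1.1871, 1.2117, 1.2131, 1.2409, 1.2695, 1.2791, 1.2941, 1.3050, 1.3119, 1.3122, 1.3644, 1.3965, 1.3973, 1.4161, 1.4179, 1.4553, 1.4604, 1.4740, 1.5561, 1.5581
α = 0.15; lower rank = 40 × 0.075 = 3; upper rank = 40 × 0.925 = 37.
The 3rd smallest replicate is 0.8548; the 37th is 1.4604.

(0.8548, 1.4604)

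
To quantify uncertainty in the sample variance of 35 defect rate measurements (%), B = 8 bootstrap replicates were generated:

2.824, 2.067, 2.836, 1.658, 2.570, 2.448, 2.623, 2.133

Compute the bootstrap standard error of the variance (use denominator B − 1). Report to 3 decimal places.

SE* = 0.411

Bootstrap SE is the standard deviation of the 8 replicate variances.
Mean of replicates: (2.824 + 2.067 + 2.836 + 1.658 + 2.570 + 2.448 + 2.623 + 2.133) / 8 = 19.1590 / 8 = 2.3949
Sum of squared deviations: (+0.4291)² + (−0.3279)² + (+0.4411)² + (−0.7369)² + (+0.1751)² + (+0.0531)² + (+0.2281)² + (−0.2619)² = 1.1833
Variance = 1.1833 / 7 = 0.1690
SE* = √0.1690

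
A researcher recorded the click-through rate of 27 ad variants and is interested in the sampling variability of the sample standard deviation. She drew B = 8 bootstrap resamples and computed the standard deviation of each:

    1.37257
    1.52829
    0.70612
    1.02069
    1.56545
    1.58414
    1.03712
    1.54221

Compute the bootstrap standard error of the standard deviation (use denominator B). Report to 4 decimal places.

SE* = 0.3096

Bootstrap SE is the standard deviation of the 8 replicate standard deviations.
Mean of replicates: (1.37257 + 1.52829 + 0.70612 + 1.02069 + 1.56545 + 1.58414 + 1.03712 + 1.54221) / 8 = 10.356590 / 8 = 1.294574
Sum of squared deviations: (+0.077996)² + (+0.233716)² + (−0.588454)² + (−0.273884)² + (+0.270876)² + (+0.289566)² + (−0.257454)² + (+0.247636)² = 0.766826
Variance = 0.766826 / 8 = 0.095853
SE* = √0.095853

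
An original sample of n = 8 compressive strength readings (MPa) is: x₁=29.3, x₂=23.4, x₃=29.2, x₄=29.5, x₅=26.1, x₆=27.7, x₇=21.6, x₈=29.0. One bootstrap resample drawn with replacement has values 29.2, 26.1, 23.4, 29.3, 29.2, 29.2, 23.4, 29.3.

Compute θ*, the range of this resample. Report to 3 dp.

Range = 29.3 − 23.4 = 5.900

θ* = 5.900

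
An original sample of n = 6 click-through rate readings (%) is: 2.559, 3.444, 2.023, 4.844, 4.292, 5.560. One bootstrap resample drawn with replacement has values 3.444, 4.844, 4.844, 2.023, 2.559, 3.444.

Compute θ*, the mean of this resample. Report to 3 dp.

θ* = 3.526

Mean = (3.444 + 4.844 + 4.844 + 2.023 + 2.559 + 3.444) / 6 = 21.1580 / 6 = 3.526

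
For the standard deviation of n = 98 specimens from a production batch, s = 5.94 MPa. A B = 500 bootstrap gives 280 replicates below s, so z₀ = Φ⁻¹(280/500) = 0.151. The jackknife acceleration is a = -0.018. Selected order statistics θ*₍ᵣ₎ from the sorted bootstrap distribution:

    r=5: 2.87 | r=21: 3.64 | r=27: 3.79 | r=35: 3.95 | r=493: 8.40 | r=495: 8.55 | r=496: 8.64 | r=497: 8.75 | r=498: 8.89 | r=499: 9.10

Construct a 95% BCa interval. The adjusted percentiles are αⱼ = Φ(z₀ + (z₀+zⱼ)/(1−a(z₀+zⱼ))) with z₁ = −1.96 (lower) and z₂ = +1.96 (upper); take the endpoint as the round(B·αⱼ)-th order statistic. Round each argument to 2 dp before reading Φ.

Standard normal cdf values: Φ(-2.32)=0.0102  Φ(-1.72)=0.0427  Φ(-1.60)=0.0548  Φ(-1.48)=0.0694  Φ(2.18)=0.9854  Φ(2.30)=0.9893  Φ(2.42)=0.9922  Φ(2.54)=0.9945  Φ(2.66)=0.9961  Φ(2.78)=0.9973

Lower: z₀ + z₁ = 0.151 + (-1.960) = -1.809; 1 − a(z₀+z₁) = 1 − (-0.018)(-1.809) = 0.9674; argument = 0.151 + (-1.809)/0.9674 = -1.7189 → -1.72.
α₁ = Φ(-1.72) = 0.0427; rank = round(500 × 0.0427) = 21; θ*₍21₎ = 3.64.
Upper: z₀ + z₂ = 2.111; 1 − a(z₀+z₂) = 1.0380; argument = 2.1847 → 2.18; α₂ = 0.9854; rank = 493; θ*₍493₎ = 8.40.

(3.64, 8.40)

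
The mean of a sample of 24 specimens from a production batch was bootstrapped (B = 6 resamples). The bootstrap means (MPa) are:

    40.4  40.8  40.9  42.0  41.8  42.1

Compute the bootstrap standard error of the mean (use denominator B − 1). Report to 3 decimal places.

SE* = 0.720

Bootstrap SE is the standard deviation of the 6 replicate means.
Mean of replicates: (40.4 + 40.8 + 40.9 + 42.0 + 41.8 + 42.1) / 6 = 248.0000 / 6 = 41.3333
Sum of squared deviations: (−0.9333)² + (−0.5333)² + (−0.4333)² + (+0.6667)² + (+0.4667)² + (+0.7667)² = 2.5933
Variance = 2.5933 / 5 = 0.5187
SE* = √0.5187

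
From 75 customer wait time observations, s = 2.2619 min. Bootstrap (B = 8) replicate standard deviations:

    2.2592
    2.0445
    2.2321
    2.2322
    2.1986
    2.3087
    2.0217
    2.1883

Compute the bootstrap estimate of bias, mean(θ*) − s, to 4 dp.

mean(θ*) = (2.2592 + 2.0445 + 2.2321 + 2.2322 + 2.1986 + 2.3087 + 2.0217 + 2.1883) / 8 = 2.18566
bias = 2.18566 − 2.2619

bias = −0.0762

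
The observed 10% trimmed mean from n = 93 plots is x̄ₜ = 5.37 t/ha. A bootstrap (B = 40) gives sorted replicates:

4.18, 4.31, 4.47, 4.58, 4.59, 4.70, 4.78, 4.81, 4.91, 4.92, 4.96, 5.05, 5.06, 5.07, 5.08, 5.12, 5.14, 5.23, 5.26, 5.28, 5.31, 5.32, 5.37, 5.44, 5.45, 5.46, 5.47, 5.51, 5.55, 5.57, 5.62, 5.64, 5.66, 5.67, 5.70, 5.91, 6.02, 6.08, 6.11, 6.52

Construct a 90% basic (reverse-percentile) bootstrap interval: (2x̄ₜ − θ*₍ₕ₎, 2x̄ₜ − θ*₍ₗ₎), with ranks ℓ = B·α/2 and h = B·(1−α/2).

Percentile endpoints at ranks 2 and 38: θ*₍2₎ = 4.31, θ*₍38₎ = 6.08.
Basic interval reflects these around x̄ₜ:
  lower = 2 × 5.37 − 6.08 = 4.66
  upper = 2 × 5.37 − 4.31 = 6.43

(4.66, 6.43)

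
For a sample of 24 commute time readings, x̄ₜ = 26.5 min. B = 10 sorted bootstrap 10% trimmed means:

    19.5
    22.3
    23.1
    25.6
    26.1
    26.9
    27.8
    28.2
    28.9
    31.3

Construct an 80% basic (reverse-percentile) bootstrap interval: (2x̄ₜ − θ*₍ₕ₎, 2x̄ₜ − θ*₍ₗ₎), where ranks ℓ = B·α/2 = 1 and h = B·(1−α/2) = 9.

Percentile endpoints at ranks 1 and 9: θ*₍1₎ = 19.5, θ*₍9₎ = 28.9.
Basic interval reflects these around x̄ₜ:
  lower = 2 × 26.5 − 28.9 = 24.1
  upper = 2 × 26.5 − 19.5 = 33.5

(24.1, 33.5)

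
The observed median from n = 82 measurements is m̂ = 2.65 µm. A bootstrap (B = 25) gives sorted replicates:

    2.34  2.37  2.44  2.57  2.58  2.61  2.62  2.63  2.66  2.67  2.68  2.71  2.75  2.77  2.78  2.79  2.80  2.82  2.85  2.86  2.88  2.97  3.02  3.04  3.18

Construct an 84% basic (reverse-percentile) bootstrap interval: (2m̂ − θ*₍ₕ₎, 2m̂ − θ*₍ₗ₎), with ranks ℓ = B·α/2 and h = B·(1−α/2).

(2.28, 2.93)

Percentile endpoints at ranks 2 and 23: θ*₍2₎ = 2.37, θ*₍23₎ = 3.02.
Basic interval reflects these around m̂:
  lower = 2 × 2.65 − 3.02 = 2.28
  upper = 2 × 2.65 − 2.37 = 2.93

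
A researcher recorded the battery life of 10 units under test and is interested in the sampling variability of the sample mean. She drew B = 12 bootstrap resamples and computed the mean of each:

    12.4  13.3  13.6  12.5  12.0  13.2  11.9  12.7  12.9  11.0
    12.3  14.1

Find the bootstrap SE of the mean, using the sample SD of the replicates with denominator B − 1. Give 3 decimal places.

SE* = 0.837

Bootstrap SE is the standard deviation of the 12 replicate means.
Mean of replicates: (12.4 + 13.3 + 13.6 + 12.5 + 12.0 + 13.2 + 11.9 + 12.7 + 12.9 + 11.0 + 12.3 + 14.1) / 12 = 151.9000 / 12 = 12.6583
Sum of squared deviations: (−0.2583)² + (+0.6417)² + (+0.9417)² + (−0.1583)² + (−0.6583)² + (+0.5417)² + (−0.7583)² + (+0.0417)² + (+0.2417)² + (−1.6583)² + (−0.3583)² + (+1.4417)² = 7.7092
Variance = 7.7092 / 11 = 0.7008
SE* = √0.7008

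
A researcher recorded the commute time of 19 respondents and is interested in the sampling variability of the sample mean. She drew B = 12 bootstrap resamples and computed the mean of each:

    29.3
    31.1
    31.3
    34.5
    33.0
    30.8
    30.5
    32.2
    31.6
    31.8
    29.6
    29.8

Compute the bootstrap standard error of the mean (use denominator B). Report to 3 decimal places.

SE* = 1.424

Bootstrap SE is the standard deviation of the 12 replicate means.
Mean of replicates: (29.3 + 31.1 + 31.3 + 34.5 + 33.0 + 30.8 + 30.5 + 32.2 + 31.6 + 31.8 + 29.6 + 29.8) / 12 = 375.5000 / 12 = 31.2917
Sum of squared deviations: (−1.9917)² + (−0.1917)² + (+0.0083)² + (+3.2083)² + (+1.7083)² + (−0.4917)² + (−0.7917)² + (+0.9083)² + (+0.3083)² + (+0.5083)² + (−1.6917)² + (−1.4917)² = 24.3492
Variance = 24.3492 / 12 = 2.0291
SE* = √2.0291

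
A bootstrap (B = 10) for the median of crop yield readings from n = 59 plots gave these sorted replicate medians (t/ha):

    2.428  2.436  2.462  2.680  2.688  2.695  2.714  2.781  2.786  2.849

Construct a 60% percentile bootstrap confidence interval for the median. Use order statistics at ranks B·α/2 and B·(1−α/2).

α = 0.40; lower rank = 10 × 0.200 = 2; upper rank = 10 × 0.800 = 8.
The 2nd smallest replicate is 2.436; the 8th is 2.781.

(2.436, 2.781)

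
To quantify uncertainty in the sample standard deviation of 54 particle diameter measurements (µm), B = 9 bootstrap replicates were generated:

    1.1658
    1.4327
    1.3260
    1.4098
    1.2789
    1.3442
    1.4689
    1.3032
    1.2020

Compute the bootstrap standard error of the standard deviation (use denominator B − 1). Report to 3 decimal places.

SE* = 0.102

Bootstrap SE is the standard deviation of the 9 replicate standard deviations.
Mean of replicates: (1.1658 + 1.4327 + 1.3260 + 1.4098 + 1.2789 + 1.3442 + 1.4689 + 1.3032 + 1.2020) / 9 = 11.93150 / 9 = 1.32572
Sum of squared deviations: (−0.15992)² + (+0.10698)² + (+0.00028)² + (+0.08408)² + (−0.04682)² + (+0.01848)² + (+0.14318)² + (−0.02252)² + (−0.12372)² = 0.08294
Variance = 0.08294 / 8 = 0.01037
SE* = √0.01037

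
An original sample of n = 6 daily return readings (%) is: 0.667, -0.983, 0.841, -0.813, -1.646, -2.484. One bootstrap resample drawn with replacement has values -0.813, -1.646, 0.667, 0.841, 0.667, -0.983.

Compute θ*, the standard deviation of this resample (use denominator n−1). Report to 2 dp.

θ* = 1.06

Mean = -0.2112; sum of squared deviations = 5.6661
s² = 5.6661 / 5 = 1.1332
s = √1.1332 = 1.06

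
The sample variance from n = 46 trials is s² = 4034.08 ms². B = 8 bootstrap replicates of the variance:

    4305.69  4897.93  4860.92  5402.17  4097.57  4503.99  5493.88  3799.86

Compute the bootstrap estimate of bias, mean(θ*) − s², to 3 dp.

bias = +636.171

mean(θ*) = (4305.69 + 4897.93 + 4860.92 + 5402.17 + 4097.57 + 4503.99 + 5493.88 + 3799.86) / 8 = 4670.2513
bias = 4670.2513 − 4034.08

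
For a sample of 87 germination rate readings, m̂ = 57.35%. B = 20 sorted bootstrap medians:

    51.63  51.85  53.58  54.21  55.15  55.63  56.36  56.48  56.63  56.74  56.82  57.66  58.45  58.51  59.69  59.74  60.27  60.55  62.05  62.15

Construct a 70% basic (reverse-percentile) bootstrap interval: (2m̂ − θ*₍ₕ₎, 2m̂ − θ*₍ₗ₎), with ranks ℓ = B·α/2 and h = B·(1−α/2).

Percentile endpoints at ranks 3 and 17: θ*₍3₎ = 53.58, θ*₍17₎ = 60.27.
Basic interval reflects these around m̂:
  lower = 2 × 57.35 − 60.27 = 54.43
  upper = 2 × 57.35 − 53.58 = 61.12

(54.43, 61.12)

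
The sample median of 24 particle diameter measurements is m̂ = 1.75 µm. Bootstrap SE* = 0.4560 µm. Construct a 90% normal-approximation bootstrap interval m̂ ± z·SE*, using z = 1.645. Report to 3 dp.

Margin = 1.645 × 0.4560 = 0.7501
Interval: 1.75 ± 0.7501

(1.000, 2.500)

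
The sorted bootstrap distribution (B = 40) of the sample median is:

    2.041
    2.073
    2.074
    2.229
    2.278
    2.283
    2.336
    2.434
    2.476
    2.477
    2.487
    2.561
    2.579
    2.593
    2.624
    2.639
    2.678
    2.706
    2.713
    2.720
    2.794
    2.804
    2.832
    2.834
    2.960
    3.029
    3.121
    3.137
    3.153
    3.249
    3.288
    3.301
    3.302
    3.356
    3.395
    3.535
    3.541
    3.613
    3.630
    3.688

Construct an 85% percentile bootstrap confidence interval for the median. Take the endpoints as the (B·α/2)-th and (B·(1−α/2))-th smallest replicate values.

(2.074, 3.541)

α = 0.15; lower rank = 40 × 0.075 = 3; upper rank = 40 × 0.925 = 37.
The 3rd smallest replicate is 2.074; the 37th is 3.541.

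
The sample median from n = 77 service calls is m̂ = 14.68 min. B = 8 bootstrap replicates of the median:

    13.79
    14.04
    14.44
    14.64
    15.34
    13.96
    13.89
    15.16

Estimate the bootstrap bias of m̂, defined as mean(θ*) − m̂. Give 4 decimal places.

bias = −0.2725

mean(θ*) = (13.79 + 14.04 + 14.44 + 14.64 + 15.34 + 13.96 + 13.89 + 15.16) / 8 = 14.40750
bias = 14.40750 − 14.68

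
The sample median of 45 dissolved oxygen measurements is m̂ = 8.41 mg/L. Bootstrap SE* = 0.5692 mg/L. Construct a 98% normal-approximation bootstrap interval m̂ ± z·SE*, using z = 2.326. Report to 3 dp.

Margin = 2.326 × 0.5692 = 1.3240
Interval: 8.41 ± 1.3240

(7.086, 9.734)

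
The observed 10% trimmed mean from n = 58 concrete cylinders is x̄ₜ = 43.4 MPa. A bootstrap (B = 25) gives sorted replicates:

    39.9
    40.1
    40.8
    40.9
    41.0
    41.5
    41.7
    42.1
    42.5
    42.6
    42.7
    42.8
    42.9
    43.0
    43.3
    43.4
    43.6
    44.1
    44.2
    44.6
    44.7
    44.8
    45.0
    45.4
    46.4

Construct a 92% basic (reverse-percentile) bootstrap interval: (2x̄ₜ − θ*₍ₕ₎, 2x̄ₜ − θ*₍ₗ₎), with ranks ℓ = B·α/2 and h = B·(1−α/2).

Percentile endpoints at ranks 1 and 24: θ*₍1₎ = 39.9, θ*₍24₎ = 45.4.
Basic interval reflects these around x̄ₜ:
  lower = 2 × 43.4 − 45.4 = 41.4
  upper = 2 × 43.4 − 39.9 = 46.9

(41.4, 46.9)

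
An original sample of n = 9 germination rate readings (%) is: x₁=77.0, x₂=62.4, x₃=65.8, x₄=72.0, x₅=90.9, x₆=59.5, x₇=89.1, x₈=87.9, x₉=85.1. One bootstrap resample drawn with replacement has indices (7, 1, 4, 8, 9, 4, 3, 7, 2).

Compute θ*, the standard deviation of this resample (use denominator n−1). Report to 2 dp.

Resample values: 89.1, 77.0, 72.0, 87.9, 85.1, 72.0, 65.8, 89.1, 62.4.
Mean = 77.8222; sum of squared deviations = 859.7556
s² = 859.7556 / 8 = 107.4694
s = √107.4694 = 10.37

θ* = 10.37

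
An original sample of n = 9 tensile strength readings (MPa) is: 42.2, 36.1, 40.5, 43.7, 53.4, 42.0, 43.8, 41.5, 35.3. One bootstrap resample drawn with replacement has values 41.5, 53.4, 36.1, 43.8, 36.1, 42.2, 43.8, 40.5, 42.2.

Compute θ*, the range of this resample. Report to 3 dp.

Range = 53.4 − 36.1 = 17.300

θ* = 17.300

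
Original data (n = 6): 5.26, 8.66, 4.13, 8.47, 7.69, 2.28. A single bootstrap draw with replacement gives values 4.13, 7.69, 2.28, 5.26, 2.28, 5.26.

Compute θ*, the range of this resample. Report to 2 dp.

θ* = 5.41

Range = 7.69 − 2.28 = 5.41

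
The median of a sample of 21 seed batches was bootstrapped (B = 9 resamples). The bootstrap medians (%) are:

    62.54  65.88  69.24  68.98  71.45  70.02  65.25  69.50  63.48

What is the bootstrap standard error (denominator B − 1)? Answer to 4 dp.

Bootstrap SE is the standard deviation of the 9 replicate medians.
Mean of replicates: (62.54 + 65.88 + 69.24 + 68.98 + 71.45 + 70.02 + 65.25 + 69.50 + 63.48) / 9 = 606.34000 / 9 = 67.37111
Sum of squared deviations: (−4.83111)² + (−1.49111)² + (+1.86889)² + (+1.60889)² + (+4.07889)² + (+2.64889)² + (−2.12111)² + (+2.12889)² + (−3.89111)² = 79.47029
Variance = 79.47029 / 8 = 9.93379
SE* = √9.93379

SE* = 3.1518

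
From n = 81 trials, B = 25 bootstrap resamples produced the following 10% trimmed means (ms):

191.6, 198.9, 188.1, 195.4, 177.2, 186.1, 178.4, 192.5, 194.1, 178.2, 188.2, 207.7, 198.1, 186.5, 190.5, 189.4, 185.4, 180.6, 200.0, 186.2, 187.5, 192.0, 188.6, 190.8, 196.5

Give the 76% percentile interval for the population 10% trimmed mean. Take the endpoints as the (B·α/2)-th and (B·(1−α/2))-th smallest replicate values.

Sorted replicates: 177.2, 178.2, 178.4, 180.6, 185.4, 186.1, 186.2, 186.5, 187.5, 188.1, 188.2, 188.6, 189.4, 190.5, 190.8, 191.6, 192.0, 192.5, 194.1, 195.4, 196.5, 198.1, 198.9, 200.0, 207.7
α = 0.24; lower rank = 25 × 0.120 = 3; upper rank = 25 × 0.880 = 22.
The 3rd smallest replicate is 178.4; the 22nd is 198.1.

(178.4, 198.1)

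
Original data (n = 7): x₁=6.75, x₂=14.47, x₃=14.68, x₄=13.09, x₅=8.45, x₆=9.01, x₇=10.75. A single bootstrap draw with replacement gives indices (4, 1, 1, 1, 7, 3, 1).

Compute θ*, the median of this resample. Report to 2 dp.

Resample values: 13.09, 6.75, 6.75, 6.75, 10.75, 14.68, 6.75.
Sorted: 6.75, 6.75, 6.75, 6.75, 10.75, 13.09, 14.68
Median = middle value = 6.75

θ* = 6.75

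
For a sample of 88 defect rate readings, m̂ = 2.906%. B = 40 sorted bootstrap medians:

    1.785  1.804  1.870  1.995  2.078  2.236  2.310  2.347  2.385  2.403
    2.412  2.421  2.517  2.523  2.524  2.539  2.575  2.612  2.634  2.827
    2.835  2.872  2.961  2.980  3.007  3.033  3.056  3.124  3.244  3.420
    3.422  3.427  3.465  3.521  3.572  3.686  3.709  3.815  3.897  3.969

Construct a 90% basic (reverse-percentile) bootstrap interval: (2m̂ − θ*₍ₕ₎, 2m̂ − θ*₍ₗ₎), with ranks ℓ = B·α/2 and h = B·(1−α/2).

Percentile endpoints at ranks 2 and 38: θ*₍2₎ = 1.804, θ*₍38₎ = 3.815.
Basic interval reflects these around m̂:
  lower = 2 × 2.906 − 3.815 = 1.997
  upper = 2 × 2.906 − 1.804 = 4.008

(1.997, 4.008)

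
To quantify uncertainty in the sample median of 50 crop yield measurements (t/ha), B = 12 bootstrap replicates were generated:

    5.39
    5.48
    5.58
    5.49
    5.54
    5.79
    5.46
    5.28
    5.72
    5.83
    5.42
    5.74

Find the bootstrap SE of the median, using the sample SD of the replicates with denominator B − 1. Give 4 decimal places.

SE* = 0.1739

Bootstrap SE is the standard deviation of the 12 replicate medians.
Mean of replicates: (5.39 + 5.48 + 5.58 + 5.49 + 5.54 + 5.79 + 5.46 + 5.28 + 5.72 + 5.83 + 5.42 + 5.74) / 12 = 66.72000 / 12 = 5.56000
Sum of squared deviations: (−0.17000)² + (−0.08000)² + (+0.02000)² + (−0.07000)² + (−0.02000)² + (+0.23000)² + (−0.10000)² + (−0.28000)² + (+0.16000)² + (+0.27000)² + (−0.14000)² + (+0.18000)² = 0.33280
Variance = 0.33280 / 11 = 0.03025
SE* = √0.03025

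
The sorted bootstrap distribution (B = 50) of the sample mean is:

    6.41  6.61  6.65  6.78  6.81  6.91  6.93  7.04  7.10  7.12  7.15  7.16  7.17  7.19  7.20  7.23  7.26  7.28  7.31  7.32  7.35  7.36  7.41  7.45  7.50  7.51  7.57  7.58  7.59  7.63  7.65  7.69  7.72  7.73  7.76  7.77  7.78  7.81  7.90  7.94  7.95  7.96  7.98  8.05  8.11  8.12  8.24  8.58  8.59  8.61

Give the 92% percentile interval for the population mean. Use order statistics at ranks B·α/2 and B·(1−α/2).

(6.61, 8.58)

α = 0.08; lower rank = 50 × 0.040 = 2; upper rank = 50 × 0.960 = 48.
The 2nd smallest replicate is 6.61; the 48th is 8.58.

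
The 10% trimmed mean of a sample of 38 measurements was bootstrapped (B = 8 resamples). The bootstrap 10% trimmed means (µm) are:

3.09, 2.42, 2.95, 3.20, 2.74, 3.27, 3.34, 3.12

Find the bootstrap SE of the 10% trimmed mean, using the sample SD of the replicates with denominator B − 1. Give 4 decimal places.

SE* = 0.3060

Bootstrap SE is the standard deviation of the 8 replicate 10% trimmed means.
Mean of replicates: (3.09 + 2.42 + 2.95 + 3.20 + 2.74 + 3.27 + 3.34 + 3.12) / 8 = 24.13000 / 8 = 3.01625
Sum of squared deviations: (+0.07375)² + (−0.59625)² + (−0.06625)² + (+0.18375)² + (−0.27625)² + (+0.25375)² + (+0.32375)² + (+0.10375)² = 0.65539
Variance = 0.65539 / 7 = 0.09363
SE* = √0.09363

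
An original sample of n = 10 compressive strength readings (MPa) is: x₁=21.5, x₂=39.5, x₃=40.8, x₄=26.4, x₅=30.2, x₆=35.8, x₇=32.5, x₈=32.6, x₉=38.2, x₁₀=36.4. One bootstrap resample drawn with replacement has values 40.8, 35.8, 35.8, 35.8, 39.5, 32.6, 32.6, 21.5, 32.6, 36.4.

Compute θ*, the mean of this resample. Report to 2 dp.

θ* = 34.34

Mean = (40.8 + 35.8 + 35.8 + 35.8 + 39.5 + 32.6 + 32.6 + 21.5 + 32.6 + 36.4) / 10 = 343.40 / 10 = 34.34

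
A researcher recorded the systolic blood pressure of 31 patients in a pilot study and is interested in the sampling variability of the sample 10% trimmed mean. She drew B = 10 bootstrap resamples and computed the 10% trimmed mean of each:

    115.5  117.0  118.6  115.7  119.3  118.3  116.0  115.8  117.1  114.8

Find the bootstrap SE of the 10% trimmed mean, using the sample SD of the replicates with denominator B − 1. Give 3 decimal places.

Bootstrap SE is the standard deviation of the 10 replicate 10% trimmed means.
Mean of replicates: (115.5 + 117.0 + 118.6 + 115.7 + 119.3 + 118.3 + 116.0 + 115.8 + 117.1 + 114.8) / 10 = 1168.1000 / 10 = 116.8100
Sum of squared deviations: (−1.3100)² + (+0.1900)² + (+1.7900)² + (−1.1100)² + (+2.4900)² + (+1.4900)² + (−0.8100)² + (−1.0100)² + (+0.2900)² + (−2.0100)² = 20.4090
Variance = 20.4090 / 9 = 2.2677
SE* = √2.2677

SE* = 1.506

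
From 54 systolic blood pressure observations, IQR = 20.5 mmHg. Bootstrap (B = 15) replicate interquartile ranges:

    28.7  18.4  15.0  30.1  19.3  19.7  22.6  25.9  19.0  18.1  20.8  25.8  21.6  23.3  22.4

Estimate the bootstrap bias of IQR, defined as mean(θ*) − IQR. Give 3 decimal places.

bias = +1.547

mean(θ*) = (28.7 + 18.4 + 15.0 + 30.1 + 19.3 + 19.7 + 22.6 + 25.9 + 19.0 + 18.1 + 20.8 + 25.8 + 21.6 + 23.3 + 22.4) / 15 = 22.0467
bias = 22.0467 − 20.5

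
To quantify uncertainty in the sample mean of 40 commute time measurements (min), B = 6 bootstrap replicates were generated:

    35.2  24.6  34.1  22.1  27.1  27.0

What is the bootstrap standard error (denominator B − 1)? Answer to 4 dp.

SE* = 5.2248

Bootstrap SE is the standard deviation of the 6 replicate means.
Mean of replicates: (35.2 + 24.6 + 34.1 + 22.1 + 27.1 + 27.0) / 6 = 170.10000 / 6 = 28.35000
Sum of squared deviations: (+6.85000)² + (−3.75000)² + (+5.75000)² + (−6.25000)² + (−1.25000)² + (−1.35000)² = 136.49500
Variance = 136.49500 / 5 = 27.29900
SE* = √27.29900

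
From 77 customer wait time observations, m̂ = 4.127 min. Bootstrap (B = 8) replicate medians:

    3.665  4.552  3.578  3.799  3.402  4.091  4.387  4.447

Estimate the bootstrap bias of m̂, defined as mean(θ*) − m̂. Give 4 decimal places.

mean(θ*) = (3.665 + 4.552 + 3.578 + 3.799 + 3.402 + 4.091 + 4.387 + 4.447) / 8 = 3.99012
bias = 3.99012 − 4.127

bias = −0.1369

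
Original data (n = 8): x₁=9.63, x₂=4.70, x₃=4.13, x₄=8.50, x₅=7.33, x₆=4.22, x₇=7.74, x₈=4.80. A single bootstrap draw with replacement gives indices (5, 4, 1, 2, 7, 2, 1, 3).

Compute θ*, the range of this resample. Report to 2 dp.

θ* = 5.50

Resample values: 7.33, 8.50, 9.63, 4.70, 7.74, 4.70, 9.63, 4.13.
Range = 9.63 − 4.13 = 5.50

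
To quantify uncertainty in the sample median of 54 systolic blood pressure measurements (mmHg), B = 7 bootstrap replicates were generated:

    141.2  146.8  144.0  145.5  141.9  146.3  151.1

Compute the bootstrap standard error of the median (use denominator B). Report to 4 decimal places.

SE* = 3.0932

Bootstrap SE is the standard deviation of the 7 replicate medians.
Mean of replicates: (141.2 + 146.8 + 144.0 + 145.5 + 141.9 + 146.3 + 151.1) / 7 = 1016.80000 / 7 = 145.25714
Sum of squared deviations: (−4.05714)² + (+1.54286)² + (−1.25714)² + (+0.24286)² + (−3.35714)² + (+1.04286)² + (+5.84286)² = 66.97714
Variance = 66.97714 / 7 = 9.56816
SE* = √9.56816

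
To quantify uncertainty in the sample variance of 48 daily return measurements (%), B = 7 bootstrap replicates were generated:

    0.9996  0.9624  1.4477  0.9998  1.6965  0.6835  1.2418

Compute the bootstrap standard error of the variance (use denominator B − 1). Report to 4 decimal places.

SE* = 0.3400

Bootstrap SE is the standard deviation of the 7 replicate variances.
Mean of replicates: (0.9996 + 0.9624 + 1.4477 + 0.9998 + 1.6965 + 0.6835 + 1.2418) / 7 = 8.03130 / 7 = 1.14733
Sum of squared deviations: (−0.14773)² + (−0.18493)² + (+0.30037)² + (−0.14753)² + (+0.54917)² + (−0.46383)² + (+0.09447)² = 0.69366
Variance = 0.69366 / 6 = 0.11561
SE* = √0.11561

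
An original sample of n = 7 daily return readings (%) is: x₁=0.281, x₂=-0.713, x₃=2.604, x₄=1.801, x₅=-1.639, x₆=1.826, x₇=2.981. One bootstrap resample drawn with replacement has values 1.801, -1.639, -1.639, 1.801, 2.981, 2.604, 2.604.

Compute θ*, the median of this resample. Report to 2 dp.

θ* = 1.80

Sorted: -1.639, -1.639, 1.801, 1.801, 2.604, 2.604, 2.981
Median = middle value = 1.80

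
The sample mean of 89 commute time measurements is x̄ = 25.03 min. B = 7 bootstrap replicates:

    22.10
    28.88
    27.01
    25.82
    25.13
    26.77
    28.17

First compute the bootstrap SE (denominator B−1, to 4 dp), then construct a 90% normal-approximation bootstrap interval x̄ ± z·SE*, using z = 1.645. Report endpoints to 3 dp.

(21.345, 28.715)

Mean of replicates = 26.2686; sum of squared deviations = 30.1107; SE* = √(30.1107/6) = 2.2402
Margin = 1.645 × 2.2402 = 3.6851
Interval: 25.03 ± 3.6851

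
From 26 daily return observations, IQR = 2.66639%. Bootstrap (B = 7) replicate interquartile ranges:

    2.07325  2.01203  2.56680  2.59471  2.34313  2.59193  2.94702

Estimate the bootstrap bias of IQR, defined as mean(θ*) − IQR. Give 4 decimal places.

mean(θ*) = (2.07325 + 2.01203 + 2.56680 + 2.59471 + 2.34313 + 2.59193 + 2.94702) / 7 = 2.44698
bias = 2.44698 − 2.66639

bias = −0.2194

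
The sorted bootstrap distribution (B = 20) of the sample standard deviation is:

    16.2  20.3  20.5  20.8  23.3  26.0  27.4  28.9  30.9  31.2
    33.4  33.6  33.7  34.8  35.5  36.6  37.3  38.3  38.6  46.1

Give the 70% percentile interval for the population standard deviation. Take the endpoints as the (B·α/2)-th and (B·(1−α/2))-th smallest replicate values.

(20.5, 37.3)

α = 0.30; lower rank = 20 × 0.150 = 3; upper rank = 20 × 0.850 = 17.
The 3rd smallest replicate is 20.5; the 17th is 37.3.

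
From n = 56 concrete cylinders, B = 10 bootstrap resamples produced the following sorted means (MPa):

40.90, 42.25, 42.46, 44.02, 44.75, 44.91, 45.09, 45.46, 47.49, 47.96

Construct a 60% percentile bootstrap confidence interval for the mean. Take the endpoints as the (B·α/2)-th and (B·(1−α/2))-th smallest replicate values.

α = 0.40; lower rank = 10 × 0.200 = 2; upper rank = 10 × 0.800 = 8.
The 2nd smallest replicate is 42.25; the 8th is 45.46.

(42.25, 45.46)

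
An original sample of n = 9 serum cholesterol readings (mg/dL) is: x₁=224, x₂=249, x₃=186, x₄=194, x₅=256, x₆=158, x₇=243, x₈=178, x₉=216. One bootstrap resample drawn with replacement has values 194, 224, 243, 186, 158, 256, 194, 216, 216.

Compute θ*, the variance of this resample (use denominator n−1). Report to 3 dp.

θ* = 908.000

Mean = 209.6667; sum of squared deviations = 7264.0000
s² = 7264.0000 / 8 = 908.0000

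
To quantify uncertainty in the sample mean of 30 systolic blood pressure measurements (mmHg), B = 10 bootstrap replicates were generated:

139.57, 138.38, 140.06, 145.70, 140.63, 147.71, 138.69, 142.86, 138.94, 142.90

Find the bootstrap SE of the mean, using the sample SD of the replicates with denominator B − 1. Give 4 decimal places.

SE* = 3.1751

Bootstrap SE is the standard deviation of the 10 replicate means.
Mean of replicates: (139.57 + 138.38 + 140.06 + 145.70 + 140.63 + 147.71 + 138.69 + 142.86 + 138.94 + 142.90) / 10 = 1415.44000 / 10 = 141.54400
Sum of squared deviations: (−1.97400)² + (−3.16400)² + (−1.48400)² + (+4.15600)² + (−0.91400)² + (+6.16600)² + (−2.85400)² + (+1.31600)² + (−2.60400)² + (+1.35600)² = 90.73384
Variance = 90.73384 / 9 = 10.08154
SE* = √10.08154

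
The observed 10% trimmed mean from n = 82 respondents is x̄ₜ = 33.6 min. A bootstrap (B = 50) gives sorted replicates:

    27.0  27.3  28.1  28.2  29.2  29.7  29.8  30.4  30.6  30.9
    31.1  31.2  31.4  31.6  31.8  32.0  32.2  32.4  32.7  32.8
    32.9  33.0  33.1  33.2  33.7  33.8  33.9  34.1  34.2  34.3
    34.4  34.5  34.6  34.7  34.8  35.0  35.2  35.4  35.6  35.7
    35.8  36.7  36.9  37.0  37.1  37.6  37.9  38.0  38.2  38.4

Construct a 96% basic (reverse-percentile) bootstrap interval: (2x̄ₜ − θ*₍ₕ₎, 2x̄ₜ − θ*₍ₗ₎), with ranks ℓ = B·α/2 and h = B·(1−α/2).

(29.0, 40.2)

Percentile endpoints at ranks 1 and 49: θ*₍1₎ = 27.0, θ*₍49₎ = 38.2.
Basic interval reflects these around x̄ₜ:
  lower = 2 × 33.6 − 38.2 = 29.0
  upper = 2 × 33.6 − 27.0 = 40.2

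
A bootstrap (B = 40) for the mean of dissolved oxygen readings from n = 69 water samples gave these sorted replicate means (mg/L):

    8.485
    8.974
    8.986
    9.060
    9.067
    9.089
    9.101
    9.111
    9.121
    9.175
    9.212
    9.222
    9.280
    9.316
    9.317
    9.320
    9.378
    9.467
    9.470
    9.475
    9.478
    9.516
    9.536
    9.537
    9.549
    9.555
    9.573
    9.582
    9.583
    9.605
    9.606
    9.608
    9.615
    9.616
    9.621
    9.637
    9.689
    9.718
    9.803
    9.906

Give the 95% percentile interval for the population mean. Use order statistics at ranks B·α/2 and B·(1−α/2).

α = 0.05; lower rank = 40 × 0.025 = 1; upper rank = 40 × 0.975 = 39.
The 1st smallest replicate is 8.485; the 39th is 9.803.

(8.485, 9.803)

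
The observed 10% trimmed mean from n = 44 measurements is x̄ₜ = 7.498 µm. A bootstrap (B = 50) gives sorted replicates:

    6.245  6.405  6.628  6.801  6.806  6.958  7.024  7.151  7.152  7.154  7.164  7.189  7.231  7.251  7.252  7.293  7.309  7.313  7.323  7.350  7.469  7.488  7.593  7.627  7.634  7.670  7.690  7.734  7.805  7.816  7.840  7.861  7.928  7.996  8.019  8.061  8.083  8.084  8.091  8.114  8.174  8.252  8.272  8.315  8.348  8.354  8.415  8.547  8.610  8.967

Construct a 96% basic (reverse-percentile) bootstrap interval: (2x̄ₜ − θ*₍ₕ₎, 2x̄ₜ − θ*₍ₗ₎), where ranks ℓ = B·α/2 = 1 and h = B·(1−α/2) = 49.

(6.386, 8.751)

Percentile endpoints at ranks 1 and 49: θ*₍1₎ = 6.245, θ*₍49₎ = 8.610.
Basic interval reflects these around x̄ₜ:
  lower = 2 × 7.498 − 8.610 = 6.386
  upper = 2 × 7.498 − 6.245 = 8.751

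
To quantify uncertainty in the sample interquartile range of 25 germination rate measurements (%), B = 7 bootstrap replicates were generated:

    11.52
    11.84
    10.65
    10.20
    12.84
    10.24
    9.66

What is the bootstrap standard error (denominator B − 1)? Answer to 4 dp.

SE* = 1.1178

Bootstrap SE is the standard deviation of the 7 replicate interquartile ranges.
Mean of replicates: (11.52 + 11.84 + 10.65 + 10.20 + 12.84 + 10.24 + 9.66) / 7 = 76.95000 / 7 = 10.99286
Sum of squared deviations: (+0.52714)² + (+0.84714)² + (−0.34286)² + (−0.79286)² + (+1.84714)² + (−0.75286)² + (−1.33286)² = 7.49694
Variance = 7.49694 / 6 = 1.24949
SE* = √1.24949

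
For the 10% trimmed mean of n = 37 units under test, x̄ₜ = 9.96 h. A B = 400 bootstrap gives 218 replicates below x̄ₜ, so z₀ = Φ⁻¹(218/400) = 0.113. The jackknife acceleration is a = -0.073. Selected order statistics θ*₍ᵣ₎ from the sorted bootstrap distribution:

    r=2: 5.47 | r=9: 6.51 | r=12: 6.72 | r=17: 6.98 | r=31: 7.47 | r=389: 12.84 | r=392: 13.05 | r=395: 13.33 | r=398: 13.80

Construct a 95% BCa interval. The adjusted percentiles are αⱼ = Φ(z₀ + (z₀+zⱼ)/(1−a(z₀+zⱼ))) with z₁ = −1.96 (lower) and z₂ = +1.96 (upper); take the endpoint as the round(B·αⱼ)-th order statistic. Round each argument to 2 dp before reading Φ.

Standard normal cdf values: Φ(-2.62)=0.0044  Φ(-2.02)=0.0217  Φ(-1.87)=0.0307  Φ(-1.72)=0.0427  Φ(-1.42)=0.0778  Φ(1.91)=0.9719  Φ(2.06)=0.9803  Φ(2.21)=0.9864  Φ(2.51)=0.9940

(6.51, 12.84)

Lower: z₀ + z₁ = 0.113 + (-1.960) = -1.847; 1 − a(z₀+z₁) = 1 − (-0.073)(-1.847) = 0.8652; argument = 0.113 + (-1.847)/0.8652 = -2.0218 → -2.02.
α₁ = Φ(-2.02) = 0.0217; rank = round(400 × 0.0217) = 9; θ*₍9₎ = 6.51.
Upper: z₀ + z₂ = 2.073; 1 − a(z₀+z₂) = 1.1513; argument = 1.9135 → 1.91; α₂ = 0.9719; rank = 389; θ*₍389₎ = 12.84.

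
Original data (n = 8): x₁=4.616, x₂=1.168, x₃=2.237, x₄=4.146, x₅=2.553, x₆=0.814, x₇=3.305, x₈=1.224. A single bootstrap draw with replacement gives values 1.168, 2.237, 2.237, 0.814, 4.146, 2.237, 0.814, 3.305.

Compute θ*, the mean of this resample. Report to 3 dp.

θ* = 2.120

Mean = (1.168 + 2.237 + 2.237 + 0.814 + 4.146 + 2.237 + 0.814 + 3.305) / 8 = 16.9580 / 8 = 2.120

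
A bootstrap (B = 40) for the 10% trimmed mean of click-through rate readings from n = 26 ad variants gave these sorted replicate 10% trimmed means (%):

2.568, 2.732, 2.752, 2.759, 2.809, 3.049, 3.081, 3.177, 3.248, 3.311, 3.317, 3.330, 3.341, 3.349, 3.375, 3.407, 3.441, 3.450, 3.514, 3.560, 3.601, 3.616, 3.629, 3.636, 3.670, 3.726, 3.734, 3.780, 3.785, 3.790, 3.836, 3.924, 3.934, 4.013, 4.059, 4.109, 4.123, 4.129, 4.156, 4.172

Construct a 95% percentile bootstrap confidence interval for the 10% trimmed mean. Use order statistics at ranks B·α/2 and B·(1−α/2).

(2.568, 4.156)

α = 0.05; lower rank = 40 × 0.025 = 1; upper rank = 40 × 0.975 = 39.
The 1st smallest replicate is 2.568; the 39th is 4.156.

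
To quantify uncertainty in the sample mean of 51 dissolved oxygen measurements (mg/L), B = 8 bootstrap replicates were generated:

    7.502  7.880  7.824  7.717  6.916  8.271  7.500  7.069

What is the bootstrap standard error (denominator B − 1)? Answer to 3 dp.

Bootstrap SE is the standard deviation of the 8 replicate means.
Mean of replicates: (7.502 + 7.880 + 7.824 + 7.717 + 6.916 + 8.271 + 7.500 + 7.069) / 8 = 60.6790 / 8 = 7.5849
Sum of squared deviations: (−0.0829)² + (+0.2951)² + (+0.2391)² + (+0.1321)² + (−0.6689)² + (+0.6861)² + (−0.0849)² + (−0.5159)² = 1.3601
Variance = 1.3601 / 7 = 0.1943
SE* = √0.1943

SE* = 0.441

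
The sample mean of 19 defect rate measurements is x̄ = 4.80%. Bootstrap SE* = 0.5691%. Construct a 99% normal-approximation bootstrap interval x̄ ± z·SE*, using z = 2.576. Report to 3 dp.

(3.334, 6.266)

Margin = 2.576 × 0.5691 = 1.4660
Interval: 4.80 ± 1.4660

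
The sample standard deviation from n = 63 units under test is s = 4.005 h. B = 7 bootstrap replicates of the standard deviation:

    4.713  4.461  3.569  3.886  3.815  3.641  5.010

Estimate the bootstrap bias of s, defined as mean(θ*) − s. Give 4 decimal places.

bias = +0.1514

mean(θ*) = (4.713 + 4.461 + 3.569 + 3.886 + 3.815 + 3.641 + 5.010) / 7 = 4.15643
bias = 4.15643 − 4.005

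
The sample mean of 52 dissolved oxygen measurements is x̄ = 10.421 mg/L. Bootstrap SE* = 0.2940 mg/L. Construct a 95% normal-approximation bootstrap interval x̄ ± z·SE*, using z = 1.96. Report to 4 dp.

Margin = 1.96 × 0.2940 = 0.57624
Interval: 10.421 ± 0.57624

(9.8448, 10.9972)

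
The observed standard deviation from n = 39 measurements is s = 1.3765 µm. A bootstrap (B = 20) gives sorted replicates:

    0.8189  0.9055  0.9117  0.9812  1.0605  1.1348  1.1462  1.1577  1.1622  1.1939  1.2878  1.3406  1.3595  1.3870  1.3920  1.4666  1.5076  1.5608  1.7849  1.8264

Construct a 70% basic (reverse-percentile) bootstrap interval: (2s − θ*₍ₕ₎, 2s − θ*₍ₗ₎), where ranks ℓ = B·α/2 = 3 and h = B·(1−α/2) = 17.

Percentile endpoints at ranks 3 and 17: θ*₍3₎ = 0.9117, θ*₍17₎ = 1.5076.
Basic interval reflects these around s:
  lower = 2 × 1.3765 − 1.5076 = 1.2454
  upper = 2 × 1.3765 − 0.9117 = 1.8413

(1.2454, 1.8413)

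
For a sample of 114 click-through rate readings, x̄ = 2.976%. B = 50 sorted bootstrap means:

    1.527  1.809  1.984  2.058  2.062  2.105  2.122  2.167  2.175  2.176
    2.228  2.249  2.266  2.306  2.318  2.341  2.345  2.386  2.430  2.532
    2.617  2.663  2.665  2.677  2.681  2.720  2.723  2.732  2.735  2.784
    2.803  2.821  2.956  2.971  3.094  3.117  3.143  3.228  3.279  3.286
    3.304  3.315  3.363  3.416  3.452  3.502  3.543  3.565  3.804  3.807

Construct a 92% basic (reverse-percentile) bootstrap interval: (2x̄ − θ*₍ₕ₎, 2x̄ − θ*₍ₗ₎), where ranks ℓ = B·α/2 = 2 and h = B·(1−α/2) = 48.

Percentile endpoints at ranks 2 and 48: θ*₍2₎ = 1.809, θ*₍48₎ = 3.565.
Basic interval reflects these around x̄:
  lower = 2 × 2.976 − 3.565 = 2.387
  upper = 2 × 2.976 − 1.809 = 4.143

(2.387, 4.143)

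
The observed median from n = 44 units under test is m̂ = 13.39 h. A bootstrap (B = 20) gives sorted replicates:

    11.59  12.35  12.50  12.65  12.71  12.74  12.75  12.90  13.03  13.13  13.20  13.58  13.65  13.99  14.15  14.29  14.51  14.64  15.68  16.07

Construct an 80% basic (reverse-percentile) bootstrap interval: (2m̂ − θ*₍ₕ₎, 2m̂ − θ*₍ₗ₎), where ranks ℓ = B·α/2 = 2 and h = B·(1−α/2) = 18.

Percentile endpoints at ranks 2 and 18: θ*₍2₎ = 12.35, θ*₍18₎ = 14.64.
Basic interval reflects these around m̂:
  lower = 2 × 13.39 − 14.64 = 12.14
  upper = 2 × 13.39 − 12.35 = 14.43

(12.14, 14.43)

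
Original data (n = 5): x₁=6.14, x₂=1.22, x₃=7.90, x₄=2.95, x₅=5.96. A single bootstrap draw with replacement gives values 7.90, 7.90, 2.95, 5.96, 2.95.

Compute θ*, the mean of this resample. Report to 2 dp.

θ* = 5.53

Mean = (7.90 + 7.90 + 2.95 + 5.96 + 2.95) / 5 = 27.660 / 5 = 5.53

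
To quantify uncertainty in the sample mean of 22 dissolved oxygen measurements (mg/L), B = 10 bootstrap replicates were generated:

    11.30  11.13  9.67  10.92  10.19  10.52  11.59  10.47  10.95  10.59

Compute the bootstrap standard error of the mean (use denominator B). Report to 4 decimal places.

Bootstrap SE is the standard deviation of the 10 replicate means.
Mean of replicates: (11.30 + 11.13 + 9.67 + 10.92 + 10.19 + 10.52 + 11.59 + 10.47 + 10.95 + 10.59) / 10 = 107.33000 / 10 = 10.73300
Sum of squared deviations: (+0.56700)² + (+0.39700)² + (−1.06300)² + (+0.18700)² + (−0.54300)² + (−0.21300)² + (+0.85700)² + (−0.26300)² + (+0.21700)² + (−0.14300)² = 2.85541
Variance = 2.85541 / 10 = 0.28554
SE* = √0.28554

SE* = 0.5344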